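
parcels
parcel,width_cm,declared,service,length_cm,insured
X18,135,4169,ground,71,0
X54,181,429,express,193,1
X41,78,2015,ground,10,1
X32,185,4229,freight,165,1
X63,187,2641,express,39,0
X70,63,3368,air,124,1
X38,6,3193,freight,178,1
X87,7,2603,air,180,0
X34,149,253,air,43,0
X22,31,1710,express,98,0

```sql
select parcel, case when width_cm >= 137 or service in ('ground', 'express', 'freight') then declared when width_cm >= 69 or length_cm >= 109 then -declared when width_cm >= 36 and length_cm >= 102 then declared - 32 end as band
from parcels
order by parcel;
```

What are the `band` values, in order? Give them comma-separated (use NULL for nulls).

parcel=X18: width_cm >= 137 or service in ('ground', 'express', 'freight') → 4169
parcel=X22: width_cm >= 137 or service in ('ground', 'express', 'freight') → 1710
parcel=X32: width_cm >= 137 or service in ('ground', 'express', 'freight') → 4229
parcel=X34: width_cm >= 137 or service in ('ground', 'express', 'freight') → 253
parcel=X38: width_cm >= 137 or service in ('ground', 'express', 'freight') → 3193
parcel=X41: width_cm >= 137 or service in ('ground', 'express', 'freight') → 2015
parcel=X54: width_cm >= 137 or service in ('ground', 'express', 'freight') → 429
parcel=X63: width_cm >= 137 or service in ('ground', 'express', 'freight') → 2641
parcel=X70: width_cm >= 69 or length_cm >= 109 → -3368
parcel=X87: width_cm >= 69 or length_cm >= 109 → -2603

4169, 1710, 4229, 253, 3193, 2015, 429, 2641, -3368, -2603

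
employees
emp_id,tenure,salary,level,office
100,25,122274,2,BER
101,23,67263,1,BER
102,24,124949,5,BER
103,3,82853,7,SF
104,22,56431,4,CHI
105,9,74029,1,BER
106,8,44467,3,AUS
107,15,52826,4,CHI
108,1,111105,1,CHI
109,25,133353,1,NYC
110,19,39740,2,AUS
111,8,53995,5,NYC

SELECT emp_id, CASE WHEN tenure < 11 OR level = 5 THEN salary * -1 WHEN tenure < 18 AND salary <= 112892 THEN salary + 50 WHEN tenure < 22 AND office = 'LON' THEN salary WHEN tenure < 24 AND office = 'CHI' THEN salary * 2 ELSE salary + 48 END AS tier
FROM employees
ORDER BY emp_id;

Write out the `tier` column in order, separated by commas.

122322, 67311, -124949, -82853, 112862, -74029, -44467, 52876, -111105, 133401, 39788, -53995

emp_id=100: ELSE → 122322
emp_id=101: ELSE → 67311
emp_id=102: tenure < 11 OR level = 5 → -124949
emp_id=103: tenure < 11 OR level = 5 → -82853
emp_id=104: tenure < 24 AND office = 'CHI' → 112862
emp_id=105: tenure < 11 OR level = 5 → -74029
emp_id=106: tenure < 11 OR level = 5 → -44467
emp_id=107: tenure < 18 AND salary <= 112892 → 52876
emp_id=108: tenure < 11 OR level = 5 → -111105
emp_id=109: ELSE → 133401
emp_id=110: ELSE → 39788
emp_id=111: tenure < 11 OR level = 5 → -53995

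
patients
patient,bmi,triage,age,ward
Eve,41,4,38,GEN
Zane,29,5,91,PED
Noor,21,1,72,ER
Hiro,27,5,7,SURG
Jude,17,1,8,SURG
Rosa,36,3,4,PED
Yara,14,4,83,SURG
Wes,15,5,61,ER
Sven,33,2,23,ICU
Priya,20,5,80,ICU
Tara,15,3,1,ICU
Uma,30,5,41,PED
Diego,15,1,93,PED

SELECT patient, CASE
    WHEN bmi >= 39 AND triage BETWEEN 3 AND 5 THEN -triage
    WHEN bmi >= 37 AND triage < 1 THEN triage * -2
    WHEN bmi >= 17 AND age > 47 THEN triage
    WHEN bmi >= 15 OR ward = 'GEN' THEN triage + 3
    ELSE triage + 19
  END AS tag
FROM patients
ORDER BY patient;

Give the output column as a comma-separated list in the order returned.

4, -4, 8, 4, 1, 5, 6, 5, 6, 8, 8, 23, 5

patient=Diego: bmi >= 15 OR ward = 'GEN' → 4
patient=Eve: bmi >= 39 AND triage BETWEEN 3 AND 5 → -4
patient=Hiro: bmi >= 15 OR ward = 'GEN' → 8
patient=Jude: bmi >= 15 OR ward = 'GEN' → 4
patient=Noor: bmi >= 17 AND age > 47 → 1
patient=Priya: bmi >= 17 AND age > 47 → 5
patient=Rosa: bmi >= 15 OR ward = 'GEN' → 6
patient=Sven: bmi >= 15 OR ward = 'GEN' → 5
patient=Tara: bmi >= 15 OR ward = 'GEN' → 6
patient=Uma: bmi >= 15 OR ward = 'GEN' → 8
patient=Wes: bmi >= 15 OR ward = 'GEN' → 8
patient=Yara: ELSE → 23
patient=Zane: bmi >= 17 AND age > 47 → 5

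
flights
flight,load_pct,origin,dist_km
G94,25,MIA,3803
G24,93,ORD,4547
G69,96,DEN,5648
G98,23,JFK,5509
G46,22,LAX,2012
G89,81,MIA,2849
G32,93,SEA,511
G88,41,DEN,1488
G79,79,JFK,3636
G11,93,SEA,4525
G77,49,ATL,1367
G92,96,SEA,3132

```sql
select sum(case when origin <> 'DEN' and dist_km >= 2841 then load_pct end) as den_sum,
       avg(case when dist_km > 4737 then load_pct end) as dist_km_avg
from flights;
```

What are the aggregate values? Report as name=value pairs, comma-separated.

[den_sum: origin <> 'DEN' and dist_km >= 2841]
flight=G94: ✓ → 25
flight=G24: ✓ → 93
flight=G69: ✗
flight=G98: ✓ → 23
flight=G46: ✗
flight=G89: ✓ → 81
flight=G32: ✗
flight=G88: ✗
flight=G79: ✓ → 79
flight=G11: ✓ → 93
flight=G77: ✗
flight=G92: ✓ → 96
den_sum = 25 + 93 + 23 + 81 + 79 + 93 + 96 = 490
—
[dist_km_avg: dist_km > 4737]
flight=G94: ✗
flight=G24: ✗
flight=G69: ✓ → 96
flight=G98: ✓ → 23
flight=G46: ✗
flight=G89: ✗
flight=G32: ✗
flight=G88: ✗
flight=G79: ✗
flight=G11: ✗
flight=G77: ✗
flight=G92: ✗
dist_km_avg = (96 + 23) / 2 = 59.5

den_sum=490, dist_km_avg=59.5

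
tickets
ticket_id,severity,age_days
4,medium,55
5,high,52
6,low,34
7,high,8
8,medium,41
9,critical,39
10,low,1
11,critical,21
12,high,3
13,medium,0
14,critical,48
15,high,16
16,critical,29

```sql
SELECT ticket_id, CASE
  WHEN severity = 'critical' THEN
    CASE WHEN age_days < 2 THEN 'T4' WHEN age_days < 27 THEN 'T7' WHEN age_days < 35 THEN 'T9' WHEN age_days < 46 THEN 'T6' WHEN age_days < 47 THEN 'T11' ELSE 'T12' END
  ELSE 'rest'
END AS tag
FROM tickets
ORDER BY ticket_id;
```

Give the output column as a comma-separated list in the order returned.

ticket_id=4: severity='medium' → outer ELSE → rest
ticket_id=5: severity='high' → outer ELSE → rest
ticket_id=6: severity='low' → outer ELSE → rest
ticket_id=7: severity='high' → outer ELSE → rest
ticket_id=8: severity='medium' → outer ELSE → rest
ticket_id=9: severity='critical' → inner[age_days < 46] → T6
ticket_id=10: severity='low' → outer ELSE → rest
ticket_id=11: severity='critical' → inner[age_days < 27] → T7
ticket_id=12: severity='high' → outer ELSE → rest
ticket_id=13: severity='medium' → outer ELSE → rest
ticket_id=14: severity='critical' → inner[ELSE] → T12
ticket_id=15: severity='high' → outer ELSE → rest
ticket_id=16: severity='critical' → inner[age_days < 35] → T9

rest, rest, rest, rest, rest, T6, rest, T7, rest, rest, T12, rest, T9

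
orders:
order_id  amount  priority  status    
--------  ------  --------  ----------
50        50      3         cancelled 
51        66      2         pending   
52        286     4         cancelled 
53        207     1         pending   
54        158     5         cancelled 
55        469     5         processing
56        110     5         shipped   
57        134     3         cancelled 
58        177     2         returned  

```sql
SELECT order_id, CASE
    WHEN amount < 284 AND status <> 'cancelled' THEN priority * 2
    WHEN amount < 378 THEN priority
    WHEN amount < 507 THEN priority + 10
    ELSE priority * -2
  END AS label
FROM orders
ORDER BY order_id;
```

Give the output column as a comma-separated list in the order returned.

3, 4, 4, 2, 5, 15, 10, 3, 4

order_id=50: amount < 378 → 3
order_id=51: amount < 284 AND status <> 'cancelled' → 4
order_id=52: amount < 378 → 4
order_id=53: amount < 284 AND status <> 'cancelled' → 2
order_id=54: amount < 378 → 5
order_id=55: amount < 507 → 15
order_id=56: amount < 284 AND status <> 'cancelled' → 10
order_id=57: amount < 378 → 3
order_id=58: amount < 284 AND status <> 'cancelled' → 4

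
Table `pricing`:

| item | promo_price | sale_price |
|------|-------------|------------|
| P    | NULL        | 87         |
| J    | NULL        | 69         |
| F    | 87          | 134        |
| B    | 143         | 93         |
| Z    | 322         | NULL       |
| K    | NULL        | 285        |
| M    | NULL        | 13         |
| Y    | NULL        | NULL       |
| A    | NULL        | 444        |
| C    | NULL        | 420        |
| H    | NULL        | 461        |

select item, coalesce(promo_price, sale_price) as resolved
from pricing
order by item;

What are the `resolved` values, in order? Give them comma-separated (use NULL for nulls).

item=A: promo_price=NULL, sale_price=444 → 444
item=B: promo_price=143 → 143
item=C: promo_price=NULL, sale_price=420 → 420
item=F: promo_price=87 → 87
item=H: promo_price=NULL, sale_price=461 → 461
item=J: promo_price=NULL, sale_price=69 → 69
item=K: promo_price=NULL, sale_price=285 → 285
item=M: promo_price=NULL, sale_price=13 → 13
item=P: promo_price=NULL, sale_price=87 → 87
item=Y: promo_price=NULL, sale_price=NULL (all NULL) → NULL
item=Z: promo_price=322 → 322

444, 143, 420, 87, 461, 69, 285, 13, 87, NULL, 322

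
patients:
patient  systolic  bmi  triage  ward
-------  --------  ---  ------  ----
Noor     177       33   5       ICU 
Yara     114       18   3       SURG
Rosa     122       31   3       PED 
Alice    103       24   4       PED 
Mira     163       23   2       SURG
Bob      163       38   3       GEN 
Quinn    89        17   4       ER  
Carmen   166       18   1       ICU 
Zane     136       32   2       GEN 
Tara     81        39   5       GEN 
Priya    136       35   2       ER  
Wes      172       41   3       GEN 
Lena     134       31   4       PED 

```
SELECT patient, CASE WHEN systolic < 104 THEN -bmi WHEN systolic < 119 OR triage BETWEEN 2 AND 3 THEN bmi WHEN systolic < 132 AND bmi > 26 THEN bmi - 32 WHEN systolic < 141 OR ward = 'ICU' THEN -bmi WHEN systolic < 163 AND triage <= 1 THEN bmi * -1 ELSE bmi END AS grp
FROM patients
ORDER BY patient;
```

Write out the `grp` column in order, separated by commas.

-24, 38, -18, -31, 23, -33, 35, -17, 31, -39, 41, 18, 32

patient=Alice: systolic < 104 → -24
patient=Bob: systolic < 119 OR triage BETWEEN 2 AND 3 → 38
patient=Carmen: systolic < 141 OR ward = 'ICU' → -18
patient=Lena: systolic < 141 OR ward = 'ICU' → -31
patient=Mira: systolic < 119 OR triage BETWEEN 2 AND 3 → 23
patient=Noor: systolic < 141 OR ward = 'ICU' → -33
patient=Priya: systolic < 119 OR triage BETWEEN 2 AND 3 → 35
patient=Quinn: systolic < 104 → -17
patient=Rosa: systolic < 119 OR triage BETWEEN 2 AND 3 → 31
patient=Tara: systolic < 104 → -39
patient=Wes: systolic < 119 OR triage BETWEEN 2 AND 3 → 41
patient=Yara: systolic < 119 OR triage BETWEEN 2 AND 3 → 18
patient=Zane: systolic < 119 OR triage BETWEEN 2 AND 3 → 32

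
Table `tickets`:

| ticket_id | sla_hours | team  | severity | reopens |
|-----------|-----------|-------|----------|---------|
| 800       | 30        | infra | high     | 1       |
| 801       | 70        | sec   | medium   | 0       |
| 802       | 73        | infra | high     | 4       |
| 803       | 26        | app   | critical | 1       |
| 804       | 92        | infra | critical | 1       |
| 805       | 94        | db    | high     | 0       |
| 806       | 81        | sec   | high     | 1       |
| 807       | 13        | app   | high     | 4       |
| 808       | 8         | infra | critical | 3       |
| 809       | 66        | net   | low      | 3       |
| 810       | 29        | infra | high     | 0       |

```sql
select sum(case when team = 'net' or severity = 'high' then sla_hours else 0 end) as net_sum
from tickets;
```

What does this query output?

386

ticket_id=800: ✓ → 30
ticket_id=801: ✗
ticket_id=802: ✓ → 73
ticket_id=803: ✗
ticket_id=804: ✗
ticket_id=805: ✓ → 94
ticket_id=806: ✓ → 81
ticket_id=807: ✓ → 13
ticket_id=808: ✗
ticket_id=809: ✓ → 66
ticket_id=810: ✓ → 29
net_sum = 30 + 73 + 94 + 81 + 13 + 66 + 29 = 386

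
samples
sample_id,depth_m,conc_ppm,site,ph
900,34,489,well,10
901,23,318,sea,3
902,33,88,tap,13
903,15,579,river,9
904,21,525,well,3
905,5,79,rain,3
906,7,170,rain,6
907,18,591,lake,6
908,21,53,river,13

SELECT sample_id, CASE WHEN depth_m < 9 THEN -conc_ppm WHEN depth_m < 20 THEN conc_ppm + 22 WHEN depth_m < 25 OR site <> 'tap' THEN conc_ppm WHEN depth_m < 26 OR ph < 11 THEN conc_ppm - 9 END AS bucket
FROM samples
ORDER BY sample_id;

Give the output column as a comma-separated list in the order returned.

489, 318, NULL, 601, 525, -79, -170, 613, 53

sample_id=900: depth_m < 25 OR site <> 'tap' → 489
sample_id=901: depth_m < 25 OR site <> 'tap' → 318
sample_id=902: (no match → NULL) → NULL
sample_id=903: depth_m < 20 → 601
sample_id=904: depth_m < 25 OR site <> 'tap' → 525
sample_id=905: depth_m < 9 → -79
sample_id=906: depth_m < 9 → -170
sample_id=907: depth_m < 20 → 613
sample_id=908: depth_m < 25 OR site <> 'tap' → 53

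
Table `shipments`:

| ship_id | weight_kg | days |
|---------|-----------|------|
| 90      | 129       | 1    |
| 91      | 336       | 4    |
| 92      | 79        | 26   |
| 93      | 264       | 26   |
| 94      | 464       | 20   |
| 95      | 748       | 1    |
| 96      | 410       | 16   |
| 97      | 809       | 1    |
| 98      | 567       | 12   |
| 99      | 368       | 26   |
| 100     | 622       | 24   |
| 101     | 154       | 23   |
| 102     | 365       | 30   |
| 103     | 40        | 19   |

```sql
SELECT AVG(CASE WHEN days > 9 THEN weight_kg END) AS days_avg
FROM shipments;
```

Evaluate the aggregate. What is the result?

333.3

ship_id=90: ✗
ship_id=91: ✗
ship_id=92: ✓ → 79
ship_id=93: ✓ → 264
ship_id=94: ✓ → 464
ship_id=95: ✗
ship_id=96: ✓ → 410
ship_id=97: ✗
ship_id=98: ✓ → 567
ship_id=99: ✓ → 368
ship_id=100: ✓ → 622
ship_id=101: ✓ → 154
ship_id=102: ✓ → 365
ship_id=103: ✓ → 40
days_avg = (79 + 264 + 464 + 410 + 567 + 368 + 622 + 154 + 365 + 40) / 10 = 333.3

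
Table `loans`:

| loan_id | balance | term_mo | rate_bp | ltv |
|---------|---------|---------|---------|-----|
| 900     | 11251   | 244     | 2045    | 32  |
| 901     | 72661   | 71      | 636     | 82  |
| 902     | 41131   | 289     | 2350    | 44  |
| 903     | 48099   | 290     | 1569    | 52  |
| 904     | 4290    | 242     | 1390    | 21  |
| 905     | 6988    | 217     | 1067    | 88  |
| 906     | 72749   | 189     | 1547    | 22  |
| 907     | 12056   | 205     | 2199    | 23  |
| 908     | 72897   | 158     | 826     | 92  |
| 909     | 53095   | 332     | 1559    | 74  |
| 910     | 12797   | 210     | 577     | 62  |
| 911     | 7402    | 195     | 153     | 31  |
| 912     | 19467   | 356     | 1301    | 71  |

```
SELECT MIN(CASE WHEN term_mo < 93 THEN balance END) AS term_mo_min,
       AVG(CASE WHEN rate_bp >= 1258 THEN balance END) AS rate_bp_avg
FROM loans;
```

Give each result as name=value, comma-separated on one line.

term_mo_min=72661, rate_bp_avg=32767.25

[term_mo_min: term_mo < 93]
loan_id=900: ✗
loan_id=901: ✓ → 72661
loan_id=902: ✗
loan_id=903: ✗
loan_id=904: ✗
loan_id=905: ✗
loan_id=906: ✗
loan_id=907: ✗
loan_id=908: ✗
loan_id=909: ✗
loan_id=910: ✗
loan_id=911: ✗
loan_id=912: ✗
term_mo_min = MIN(72661) = 72661
—
[rate_bp_avg: rate_bp >= 1258]
loan_id=900: ✓ → 11251
loan_id=901: ✗
loan_id=902: ✓ → 41131
loan_id=903: ✓ → 48099
loan_id=904: ✓ → 4290
loan_id=905: ✗
loan_id=906: ✓ → 72749
loan_id=907: ✓ → 12056
loan_id=908: ✗
loan_id=909: ✓ → 53095
loan_id=910: ✗
loan_id=911: ✗
loan_id=912: ✓ → 19467
rate_bp_avg = (11251 + 41131 + 48099 + 4290 + 72749 + 12056 + 53095 + 19467) / 8 = 32767.25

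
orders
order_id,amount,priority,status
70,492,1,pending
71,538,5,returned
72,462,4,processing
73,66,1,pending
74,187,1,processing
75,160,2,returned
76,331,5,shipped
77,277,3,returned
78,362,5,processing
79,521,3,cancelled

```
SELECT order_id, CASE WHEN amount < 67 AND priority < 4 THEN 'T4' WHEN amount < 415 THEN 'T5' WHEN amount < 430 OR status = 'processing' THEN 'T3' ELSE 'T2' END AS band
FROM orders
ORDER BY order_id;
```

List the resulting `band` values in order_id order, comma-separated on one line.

order_id=70: ELSE → T2
order_id=71: ELSE → T2
order_id=72: amount < 430 OR status = 'processing' → T3
order_id=73: amount < 67 AND priority < 4 → T4
order_id=74: amount < 415 → T5
order_id=75: amount < 415 → T5
order_id=76: amount < 415 → T5
order_id=77: amount < 415 → T5
order_id=78: amount < 415 → T5
order_id=79: ELSE → T2

T2, T2, T3, T4, T5, T5, T5, T5, T5, T2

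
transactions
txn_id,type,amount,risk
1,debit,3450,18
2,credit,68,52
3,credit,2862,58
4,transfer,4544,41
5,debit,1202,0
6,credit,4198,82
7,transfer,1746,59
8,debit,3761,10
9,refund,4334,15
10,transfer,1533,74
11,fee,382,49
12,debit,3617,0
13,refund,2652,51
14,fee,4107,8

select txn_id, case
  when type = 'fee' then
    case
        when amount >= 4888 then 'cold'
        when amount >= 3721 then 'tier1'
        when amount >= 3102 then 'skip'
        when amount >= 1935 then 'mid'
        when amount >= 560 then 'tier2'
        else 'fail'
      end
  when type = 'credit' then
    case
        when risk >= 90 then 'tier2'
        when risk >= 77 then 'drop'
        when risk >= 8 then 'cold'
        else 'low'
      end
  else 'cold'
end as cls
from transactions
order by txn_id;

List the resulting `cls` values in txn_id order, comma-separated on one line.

txn_id=1: type='debit' → outer ELSE → cold
txn_id=2: type='credit' → inner[risk >= 8] → cold
txn_id=3: type='credit' → inner[risk >= 8] → cold
txn_id=4: type='transfer' → outer ELSE → cold
txn_id=5: type='debit' → outer ELSE → cold
txn_id=6: type='credit' → inner[risk >= 77] → drop
txn_id=7: type='transfer' → outer ELSE → cold
txn_id=8: type='debit' → outer ELSE → cold
txn_id=9: type='refund' → outer ELSE → cold
txn_id=10: type='transfer' → outer ELSE → cold
txn_id=11: type='fee' → inner[ELSE] → fail
txn_id=12: type='debit' → outer ELSE → cold
txn_id=13: type='refund' → outer ELSE → cold
txn_id=14: type='fee' → inner[amount >= 3721] → tier1

cold, cold, cold, cold, cold, drop, cold, cold, cold, cold, fail, cold, cold, tier1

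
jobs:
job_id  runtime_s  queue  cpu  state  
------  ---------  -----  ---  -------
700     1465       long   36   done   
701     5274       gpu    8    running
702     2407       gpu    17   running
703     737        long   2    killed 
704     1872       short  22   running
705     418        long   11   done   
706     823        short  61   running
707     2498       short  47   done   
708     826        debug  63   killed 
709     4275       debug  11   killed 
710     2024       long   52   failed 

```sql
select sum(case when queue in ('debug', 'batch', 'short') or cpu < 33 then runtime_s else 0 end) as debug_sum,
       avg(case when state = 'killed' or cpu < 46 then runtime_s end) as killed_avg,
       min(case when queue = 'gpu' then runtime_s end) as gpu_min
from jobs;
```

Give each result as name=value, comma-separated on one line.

[debug_sum: queue in ('debug', 'batch', 'short') or cpu < 33]
job_id=700: ✗
job_id=701: ✓ → 5274
job_id=702: ✓ → 2407
job_id=703: ✓ → 737
job_id=704: ✓ → 1872
job_id=705: ✓ → 418
job_id=706: ✓ → 823
job_id=707: ✓ → 2498
job_id=708: ✓ → 826
job_id=709: ✓ → 4275
job_id=710: ✗
debug_sum = 5274 + 2407 + 737 + 1872 + 418 + 823 + 2498 + 826 + 4275 = 19130
—
[killed_avg: state = 'killed' or cpu < 46]
job_id=700: ✓ → 1465
job_id=701: ✓ → 5274
job_id=702: ✓ → 2407
job_id=703: ✓ → 737
job_id=704: ✓ → 1872
job_id=705: ✓ → 418
job_id=706: ✗
job_id=707: ✗
job_id=708: ✓ → 826
job_id=709: ✓ → 4275
job_id=710: ✗
killed_avg = (1465 + 5274 + 2407 + 737 + 1872 + 418 + 826 + 4275) / 8 = 2159.25
—
[gpu_min: queue = 'gpu']
job_id=700: ✗
job_id=701: ✓ → 5274
job_id=702: ✓ → 2407
job_id=703: ✗
job_id=704: ✗
job_id=705: ✗
job_id=706: ✗
job_id=707: ✗
job_id=708: ✗
job_id=709: ✗
job_id=710: ✗
gpu_min = MIN(5274, 2407) = 2407

debug_sum=19130, killed_avg=2159.25, gpu_min=2407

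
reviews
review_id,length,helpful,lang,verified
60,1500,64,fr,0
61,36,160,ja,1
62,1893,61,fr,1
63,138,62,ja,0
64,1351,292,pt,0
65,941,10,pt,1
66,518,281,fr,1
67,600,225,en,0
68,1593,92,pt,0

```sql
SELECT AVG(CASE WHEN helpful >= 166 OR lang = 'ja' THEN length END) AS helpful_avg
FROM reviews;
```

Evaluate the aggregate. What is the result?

528.6

review_id=60: ✗
review_id=61: ✓ → 36
review_id=62: ✗
review_id=63: ✓ → 138
review_id=64: ✓ → 1351
review_id=65: ✗
review_id=66: ✓ → 518
review_id=67: ✓ → 600
review_id=68: ✗
helpful_avg = (36 + 138 + 1351 + 518 + 600) / 5 = 528.6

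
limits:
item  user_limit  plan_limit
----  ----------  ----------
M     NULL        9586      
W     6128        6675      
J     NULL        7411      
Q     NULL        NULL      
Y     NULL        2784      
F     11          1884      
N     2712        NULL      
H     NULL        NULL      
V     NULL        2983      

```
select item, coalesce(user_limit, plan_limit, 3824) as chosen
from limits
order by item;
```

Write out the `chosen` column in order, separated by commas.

item=F: user_limit=11 → 11
item=H: user_limit=NULL, plan_limit=NULL, → literal 3824 → 3824
item=J: user_limit=NULL, plan_limit=7411 → 7411
item=M: user_limit=NULL, plan_limit=9586 → 9586
item=N: user_limit=2712 → 2712
item=Q: user_limit=NULL, plan_limit=NULL, → literal 3824 → 3824
item=V: user_limit=NULL, plan_limit=2983 → 2983
item=W: user_limit=6128 → 6128
item=Y: user_limit=NULL, plan_limit=2784 → 2784

11, 3824, 7411, 9586, 2712, 3824, 2983, 6128, 2784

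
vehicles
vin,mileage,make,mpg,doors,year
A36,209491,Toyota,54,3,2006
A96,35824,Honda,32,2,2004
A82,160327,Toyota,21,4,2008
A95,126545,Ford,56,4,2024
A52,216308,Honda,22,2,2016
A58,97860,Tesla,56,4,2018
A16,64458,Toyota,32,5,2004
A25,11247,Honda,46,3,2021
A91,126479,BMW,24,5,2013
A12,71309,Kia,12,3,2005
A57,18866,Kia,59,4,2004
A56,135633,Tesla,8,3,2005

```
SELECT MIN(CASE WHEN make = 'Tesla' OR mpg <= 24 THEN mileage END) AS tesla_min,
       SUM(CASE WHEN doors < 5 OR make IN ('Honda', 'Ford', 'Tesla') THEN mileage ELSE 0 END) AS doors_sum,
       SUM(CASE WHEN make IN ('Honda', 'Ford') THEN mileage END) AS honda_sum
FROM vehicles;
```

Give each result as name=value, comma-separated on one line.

tesla_min=71309, doors_sum=1083410, honda_sum=389924

[tesla_min: make = 'Tesla' OR mpg <= 24]
vin=A36: ✗
vin=A96: ✗
vin=A82: ✓ → 160327
vin=A95: ✗
vin=A52: ✓ → 216308
vin=A58: ✓ → 97860
vin=A16: ✗
vin=A25: ✗
vin=A91: ✓ → 126479
vin=A12: ✓ → 71309
vin=A57: ✗
vin=A56: ✓ → 135633
tesla_min = MIN(160327, 216308, 97860, 126479, 71309, 135633) = 71309
—
[doors_sum: doors < 5 OR make IN ('Honda', 'Ford', 'Tesla')]
vin=A36: ✓ → 209491
vin=A96: ✓ → 35824
vin=A82: ✓ → 160327
vin=A95: ✓ → 126545
vin=A52: ✓ → 216308
vin=A58: ✓ → 97860
vin=A16: ✗
vin=A25: ✓ → 11247
vin=A91: ✗
vin=A12: ✓ → 71309
vin=A57: ✓ → 18866
vin=A56: ✓ → 135633
doors_sum = 209491 + 35824 + 160327 + 126545 + 216308 + 97860 + 11247 + 71309 + 18866 + 135633 = 1083410
—
[honda_sum: make IN ('Honda', 'Ford')]
vin=A36: ✗
vin=A96: ✓ → 35824
vin=A82: ✗
vin=A95: ✓ → 126545
vin=A52: ✓ → 216308
vin=A58: ✗
vin=A16: ✗
vin=A25: ✓ → 11247
vin=A91: ✗
vin=A12: ✗
vin=A57: ✗
vin=A56: ✗
honda_sum = 35824 + 126545 + 216308 + 11247 = 389924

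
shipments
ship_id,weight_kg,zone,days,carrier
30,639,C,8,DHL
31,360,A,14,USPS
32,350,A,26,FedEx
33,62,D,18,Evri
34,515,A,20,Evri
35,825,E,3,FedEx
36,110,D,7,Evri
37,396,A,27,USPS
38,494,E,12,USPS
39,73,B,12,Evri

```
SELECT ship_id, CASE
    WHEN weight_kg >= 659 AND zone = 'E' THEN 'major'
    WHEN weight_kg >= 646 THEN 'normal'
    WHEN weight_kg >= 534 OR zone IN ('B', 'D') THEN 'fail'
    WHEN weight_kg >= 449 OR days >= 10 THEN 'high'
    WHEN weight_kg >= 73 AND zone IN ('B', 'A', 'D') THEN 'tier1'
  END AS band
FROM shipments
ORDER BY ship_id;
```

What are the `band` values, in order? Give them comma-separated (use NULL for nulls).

ship_id=30: weight_kg >= 534 OR zone IN ('B', 'D') → fail
ship_id=31: weight_kg >= 449 OR days >= 10 → high
ship_id=32: weight_kg >= 449 OR days >= 10 → high
ship_id=33: weight_kg >= 534 OR zone IN ('B', 'D') → fail
ship_id=34: weight_kg >= 449 OR days >= 10 → high
ship_id=35: weight_kg >= 659 AND zone = 'E' → major
ship_id=36: weight_kg >= 534 OR zone IN ('B', 'D') → fail
ship_id=37: weight_kg >= 449 OR days >= 10 → high
ship_id=38: weight_kg >= 449 OR days >= 10 → high
ship_id=39: weight_kg >= 534 OR zone IN ('B', 'D') → fail

fail, high, high, fail, high, major, fail, high, high, fail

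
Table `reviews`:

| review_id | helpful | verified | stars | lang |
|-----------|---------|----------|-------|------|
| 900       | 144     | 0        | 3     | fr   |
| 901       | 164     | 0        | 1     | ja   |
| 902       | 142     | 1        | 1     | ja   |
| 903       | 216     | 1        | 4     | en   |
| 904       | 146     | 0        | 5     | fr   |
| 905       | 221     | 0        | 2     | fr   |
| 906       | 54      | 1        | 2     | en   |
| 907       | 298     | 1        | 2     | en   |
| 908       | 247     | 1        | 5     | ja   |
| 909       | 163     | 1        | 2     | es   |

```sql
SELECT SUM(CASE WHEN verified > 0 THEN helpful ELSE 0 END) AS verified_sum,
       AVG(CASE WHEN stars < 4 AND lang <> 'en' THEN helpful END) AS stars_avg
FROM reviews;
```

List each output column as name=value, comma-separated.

[verified_sum: verified > 0]
review_id=900: ✗
review_id=901: ✗
review_id=902: ✓ → 142
review_id=903: ✓ → 216
review_id=904: ✗
review_id=905: ✗
review_id=906: ✓ → 54
review_id=907: ✓ → 298
review_id=908: ✓ → 247
review_id=909: ✓ → 163
verified_sum = 142 + 216 + 54 + 298 + 247 + 163 = 1120
—
[stars_avg: stars < 4 AND lang <> 'en']
review_id=900: ✓ → 144
review_id=901: ✓ → 164
review_id=902: ✓ → 142
review_id=903: ✗
review_id=904: ✗
review_id=905: ✓ → 221
review_id=906: ✗
review_id=907: ✗
review_id=908: ✗
review_id=909: ✓ → 163
stars_avg = (144 + 164 + 142 + 221 + 163) / 5 = 166.8

verified_sum=1120, stars_avg=166.8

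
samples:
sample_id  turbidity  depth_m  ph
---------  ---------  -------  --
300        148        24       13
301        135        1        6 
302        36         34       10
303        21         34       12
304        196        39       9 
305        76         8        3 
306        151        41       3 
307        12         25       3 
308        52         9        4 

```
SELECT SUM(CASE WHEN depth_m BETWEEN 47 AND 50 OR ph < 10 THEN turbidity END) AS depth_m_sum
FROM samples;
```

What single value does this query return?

sample_id=300: ✗
sample_id=301: ✓ → 135
sample_id=302: ✗
sample_id=303: ✗
sample_id=304: ✓ → 196
sample_id=305: ✓ → 76
sample_id=306: ✓ → 151
sample_id=307: ✓ → 12
sample_id=308: ✓ → 52
depth_m_sum = 135 + 196 + 76 + 151 + 12 + 52 = 622

622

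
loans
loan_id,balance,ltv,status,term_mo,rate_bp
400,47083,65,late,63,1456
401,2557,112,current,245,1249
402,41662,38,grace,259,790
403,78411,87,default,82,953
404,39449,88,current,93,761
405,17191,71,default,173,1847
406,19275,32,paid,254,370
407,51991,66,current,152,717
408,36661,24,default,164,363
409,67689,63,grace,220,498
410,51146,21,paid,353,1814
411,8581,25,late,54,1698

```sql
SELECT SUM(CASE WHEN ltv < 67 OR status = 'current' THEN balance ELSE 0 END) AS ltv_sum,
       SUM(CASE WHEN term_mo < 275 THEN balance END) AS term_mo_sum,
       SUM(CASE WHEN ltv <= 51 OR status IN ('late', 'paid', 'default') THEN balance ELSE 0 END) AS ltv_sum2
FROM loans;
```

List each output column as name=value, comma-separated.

ltv_sum=366094, term_mo_sum=410550, ltv_sum2=300010

[ltv_sum: ltv < 67 OR status = 'current']
loan_id=400: ✓ → 47083
loan_id=401: ✓ → 2557
loan_id=402: ✓ → 41662
loan_id=403: ✗
loan_id=404: ✓ → 39449
loan_id=405: ✗
loan_id=406: ✓ → 19275
loan_id=407: ✓ → 51991
loan_id=408: ✓ → 36661
loan_id=409: ✓ → 67689
loan_id=410: ✓ → 51146
loan_id=411: ✓ → 8581
ltv_sum = 47083 + 2557 + 41662 + 39449 + 19275 + 51991 + 36661 + 67689 + 51146 + 8581 = 366094
—
[term_mo_sum: term_mo < 275]
loan_id=400: ✓ → 47083
loan_id=401: ✓ → 2557
loan_id=402: ✓ → 41662
loan_id=403: ✓ → 78411
loan_id=404: ✓ → 39449
loan_id=405: ✓ → 17191
loan_id=406: ✓ → 19275
loan_id=407: ✓ → 51991
loan_id=408: ✓ → 36661
loan_id=409: ✓ → 67689
loan_id=410: ✗
loan_id=411: ✓ → 8581
term_mo_sum = 47083 + 2557 + 41662 + 78411 + 39449 + 17191 + 19275 + 51991 + 36661 + 67689 + 8581 = 410550
—
[ltv_sum2: ltv <= 51 OR status IN ('late', 'paid', 'default')]
loan_id=400: ✓ → 47083
loan_id=401: ✗
loan_id=402: ✓ → 41662
loan_id=403: ✓ → 78411
loan_id=404: ✗
loan_id=405: ✓ → 17191
loan_id=406: ✓ → 19275
loan_id=407: ✗
loan_id=408: ✓ → 36661
loan_id=409: ✗
loan_id=410: ✓ → 51146
loan_id=411: ✓ → 8581
ltv_sum2 = 47083 + 41662 + 78411 + 17191 + 19275 + 36661 + 51146 + 8581 = 300010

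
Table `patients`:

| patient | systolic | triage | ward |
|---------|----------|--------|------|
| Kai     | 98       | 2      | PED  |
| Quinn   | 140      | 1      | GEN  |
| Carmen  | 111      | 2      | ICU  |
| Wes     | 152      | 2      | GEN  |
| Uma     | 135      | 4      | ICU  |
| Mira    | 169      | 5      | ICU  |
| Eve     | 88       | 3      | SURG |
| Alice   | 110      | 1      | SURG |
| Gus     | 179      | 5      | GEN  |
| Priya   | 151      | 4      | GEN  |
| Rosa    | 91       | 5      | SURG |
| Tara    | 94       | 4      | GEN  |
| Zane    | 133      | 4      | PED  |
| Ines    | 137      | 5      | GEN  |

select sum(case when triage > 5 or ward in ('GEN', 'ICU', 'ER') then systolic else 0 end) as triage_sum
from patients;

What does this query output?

1268

patient=Kai: ✗
patient=Quinn: ✓ → 140
patient=Carmen: ✓ → 111
patient=Wes: ✓ → 152
patient=Uma: ✓ → 135
patient=Mira: ✓ → 169
patient=Eve: ✗
patient=Alice: ✗
patient=Gus: ✓ → 179
patient=Priya: ✓ → 151
patient=Rosa: ✗
patient=Tara: ✓ → 94
patient=Zane: ✗
patient=Ines: ✓ → 137
triage_sum = 140 + 111 + 152 + 135 + 169 + 179 + 151 + 94 + 137 = 1268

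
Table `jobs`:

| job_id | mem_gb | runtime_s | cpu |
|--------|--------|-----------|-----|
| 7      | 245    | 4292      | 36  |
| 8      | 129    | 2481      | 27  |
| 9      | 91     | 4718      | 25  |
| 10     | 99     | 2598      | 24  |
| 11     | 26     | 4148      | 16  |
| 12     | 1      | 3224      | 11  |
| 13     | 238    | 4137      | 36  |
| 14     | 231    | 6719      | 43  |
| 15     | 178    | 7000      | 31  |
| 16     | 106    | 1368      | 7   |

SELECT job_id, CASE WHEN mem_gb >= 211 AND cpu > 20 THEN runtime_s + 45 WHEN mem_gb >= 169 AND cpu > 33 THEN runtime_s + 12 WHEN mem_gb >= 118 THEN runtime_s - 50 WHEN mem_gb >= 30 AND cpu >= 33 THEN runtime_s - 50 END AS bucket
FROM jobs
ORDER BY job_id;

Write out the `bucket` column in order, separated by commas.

4337, 2431, NULL, NULL, NULL, NULL, 4182, 6764, 6950, NULL

job_id=7: mem_gb >= 211 AND cpu > 20 → 4337
job_id=8: mem_gb >= 118 → 2431
job_id=9: (no match → NULL) → NULL
job_id=10: (no match → NULL) → NULL
job_id=11: (no match → NULL) → NULL
job_id=12: (no match → NULL) → NULL
job_id=13: mem_gb >= 211 AND cpu > 20 → 4182
job_id=14: mem_gb >= 211 AND cpu > 20 → 6764
job_id=15: mem_gb >= 118 → 6950
job_id=16: (no match → NULL) → NULL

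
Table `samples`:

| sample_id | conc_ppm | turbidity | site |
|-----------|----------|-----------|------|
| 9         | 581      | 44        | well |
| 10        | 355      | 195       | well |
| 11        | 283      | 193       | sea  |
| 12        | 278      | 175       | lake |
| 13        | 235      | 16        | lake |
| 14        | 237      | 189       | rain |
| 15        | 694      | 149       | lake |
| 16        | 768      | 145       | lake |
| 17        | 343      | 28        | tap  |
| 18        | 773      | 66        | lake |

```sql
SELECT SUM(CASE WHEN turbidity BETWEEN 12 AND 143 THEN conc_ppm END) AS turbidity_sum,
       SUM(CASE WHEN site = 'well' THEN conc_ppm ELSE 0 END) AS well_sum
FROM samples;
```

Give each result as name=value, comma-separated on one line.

turbidity_sum=1932, well_sum=936

[turbidity_sum: turbidity BETWEEN 12 AND 143]
sample_id=9: ✓ → 581
sample_id=10: ✗
sample_id=11: ✗
sample_id=12: ✗
sample_id=13: ✓ → 235
sample_id=14: ✗
sample_id=15: ✗
sample_id=16: ✗
sample_id=17: ✓ → 343
sample_id=18: ✓ → 773
turbidity_sum = 581 + 235 + 343 + 773 = 1932
—
[well_sum: site = 'well']
sample_id=9: ✓ → 581
sample_id=10: ✓ → 355
sample_id=11: ✗
sample_id=12: ✗
sample_id=13: ✗
sample_id=14: ✗
sample_id=15: ✗
sample_id=16: ✗
sample_id=17: ✗
sample_id=18: ✗
well_sum = 581 + 355 = 936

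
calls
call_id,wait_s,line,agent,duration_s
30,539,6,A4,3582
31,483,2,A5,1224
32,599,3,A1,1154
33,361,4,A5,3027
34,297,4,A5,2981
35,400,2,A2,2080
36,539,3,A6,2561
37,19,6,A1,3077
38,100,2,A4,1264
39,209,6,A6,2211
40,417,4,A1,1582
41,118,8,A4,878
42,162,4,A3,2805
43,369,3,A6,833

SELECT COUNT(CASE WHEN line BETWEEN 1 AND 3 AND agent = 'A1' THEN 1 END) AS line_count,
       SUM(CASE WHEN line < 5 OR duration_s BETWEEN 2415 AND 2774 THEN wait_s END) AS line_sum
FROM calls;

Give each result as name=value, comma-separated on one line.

line_count=1, line_sum=3727

[line_count: line BETWEEN 1 AND 3 AND agent = 'A1']
call_id=30: ✗
call_id=31: ✗
call_id=32: ✓ → 1
call_id=33: ✗
call_id=34: ✗
call_id=35: ✗
call_id=36: ✗
call_id=37: ✗
call_id=38: ✗
call_id=39: ✗
call_id=40: ✗
call_id=41: ✗
call_id=42: ✗
call_id=43: ✗
line_count = COUNT(1) = 1
—
[line_sum: line < 5 OR duration_s BETWEEN 2415 AND 2774]
call_id=30: ✗
call_id=31: ✓ → 483
call_id=32: ✓ → 599
call_id=33: ✓ → 361
call_id=34: ✓ → 297
call_id=35: ✓ → 400
call_id=36: ✓ → 539
call_id=37: ✗
call_id=38: ✓ → 100
call_id=39: ✗
call_id=40: ✓ → 417
call_id=41: ✗
call_id=42: ✓ → 162
call_id=43: ✓ → 369
line_sum = 483 + 599 + 361 + 297 + 400 + 539 + 100 + 417 + 162 + 369 = 3727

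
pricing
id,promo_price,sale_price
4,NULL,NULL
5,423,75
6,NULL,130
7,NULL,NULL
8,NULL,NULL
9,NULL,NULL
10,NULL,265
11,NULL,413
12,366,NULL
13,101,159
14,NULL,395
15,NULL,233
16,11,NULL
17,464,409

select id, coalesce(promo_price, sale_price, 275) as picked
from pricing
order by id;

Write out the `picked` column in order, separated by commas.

275, 423, 130, 275, 275, 275, 265, 413, 366, 101, 395, 233, 11, 464

id=4: promo_price=NULL, sale_price=NULL, → literal 275 → 275
id=5: promo_price=423 → 423
id=6: promo_price=NULL, sale_price=130 → 130
id=7: promo_price=NULL, sale_price=NULL, → literal 275 → 275
id=8: promo_price=NULL, sale_price=NULL, → literal 275 → 275
id=9: promo_price=NULL, sale_price=NULL, → literal 275 → 275
id=10: promo_price=NULL, sale_price=265 → 265
id=11: promo_price=NULL, sale_price=413 → 413
id=12: promo_price=366 → 366
id=13: promo_price=101 → 101
id=14: promo_price=NULL, sale_price=395 → 395
id=15: promo_price=NULL, sale_price=233 → 233
id=16: promo_price=11 → 11
id=17: promo_price=464 → 464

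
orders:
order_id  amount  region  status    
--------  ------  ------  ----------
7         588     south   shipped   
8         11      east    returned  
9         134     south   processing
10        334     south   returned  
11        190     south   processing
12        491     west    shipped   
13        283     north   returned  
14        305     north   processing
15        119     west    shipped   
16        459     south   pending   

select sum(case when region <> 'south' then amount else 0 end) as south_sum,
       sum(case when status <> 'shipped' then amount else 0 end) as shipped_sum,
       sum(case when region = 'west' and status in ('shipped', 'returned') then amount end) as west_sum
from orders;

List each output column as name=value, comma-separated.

[south_sum: region <> 'south']
order_id=7: ✗
order_id=8: ✓ → 11
order_id=9: ✗
order_id=10: ✗
order_id=11: ✗
order_id=12: ✓ → 491
order_id=13: ✓ → 283
order_id=14: ✓ → 305
order_id=15: ✓ → 119
order_id=16: ✗
south_sum = 11 + 491 + 283 + 305 + 119 = 1209
—
[shipped_sum: status <> 'shipped']
order_id=7: ✗
order_id=8: ✓ → 11
order_id=9: ✓ → 134
order_id=10: ✓ → 334
order_id=11: ✓ → 190
order_id=12: ✗
order_id=13: ✓ → 283
order_id=14: ✓ → 305
order_id=15: ✗
order_id=16: ✓ → 459
shipped_sum = 11 + 134 + 334 + 190 + 283 + 305 + 459 = 1716
—
[west_sum: region = 'west' and status in ('shipped', 'returned')]
order_id=7: ✗
order_id=8: ✗
order_id=9: ✗
order_id=10: ✗
order_id=11: ✗
order_id=12: ✓ → 491
order_id=13: ✗
order_id=14: ✗
order_id=15: ✓ → 119
order_id=16: ✗
west_sum = 491 + 119 = 610

south_sum=1209, shipped_sum=1716, west_sum=610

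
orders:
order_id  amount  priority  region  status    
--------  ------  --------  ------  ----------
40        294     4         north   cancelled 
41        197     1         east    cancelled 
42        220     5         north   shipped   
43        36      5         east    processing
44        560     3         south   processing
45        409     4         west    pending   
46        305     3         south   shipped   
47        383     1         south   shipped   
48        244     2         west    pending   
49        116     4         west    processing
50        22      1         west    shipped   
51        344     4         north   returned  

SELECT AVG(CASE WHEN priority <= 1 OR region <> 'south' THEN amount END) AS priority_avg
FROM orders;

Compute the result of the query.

226.5

order_id=40: ✓ → 294
order_id=41: ✓ → 197
order_id=42: ✓ → 220
order_id=43: ✓ → 36
order_id=44: ✗
order_id=45: ✓ → 409
order_id=46: ✗
order_id=47: ✓ → 383
order_id=48: ✓ → 244
order_id=49: ✓ → 116
order_id=50: ✓ → 22
order_id=51: ✓ → 344
priority_avg = (294 + 197 + 220 + 36 + 409 + 383 + 244 + 116 + 22 + 344) / 10 = 226.5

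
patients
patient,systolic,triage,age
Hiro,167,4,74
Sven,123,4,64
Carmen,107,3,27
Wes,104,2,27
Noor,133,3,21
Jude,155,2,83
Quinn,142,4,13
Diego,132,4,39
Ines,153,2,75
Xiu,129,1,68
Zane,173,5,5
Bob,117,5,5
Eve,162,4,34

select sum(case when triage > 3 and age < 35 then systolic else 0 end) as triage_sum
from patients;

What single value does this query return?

594

patient=Hiro: ✗
patient=Sven: ✗
patient=Carmen: ✗
patient=Wes: ✗
patient=Noor: ✗
patient=Jude: ✗
patient=Quinn: ✓ → 142
patient=Diego: ✗
patient=Ines: ✗
patient=Xiu: ✗
patient=Zane: ✓ → 173
patient=Bob: ✓ → 117
patient=Eve: ✓ → 162
triage_sum = 142 + 173 + 117 + 162 = 594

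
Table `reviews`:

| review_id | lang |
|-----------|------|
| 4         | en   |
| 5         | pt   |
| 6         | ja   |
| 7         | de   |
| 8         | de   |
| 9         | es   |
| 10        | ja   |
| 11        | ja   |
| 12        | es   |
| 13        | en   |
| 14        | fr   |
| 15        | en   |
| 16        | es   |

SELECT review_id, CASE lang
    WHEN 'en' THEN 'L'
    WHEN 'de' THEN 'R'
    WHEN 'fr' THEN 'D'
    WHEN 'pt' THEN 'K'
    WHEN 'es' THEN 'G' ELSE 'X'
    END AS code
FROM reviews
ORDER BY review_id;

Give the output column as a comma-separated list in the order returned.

L, K, X, R, R, G, X, X, G, L, D, L, G

review_id=4: lang='en' → L
review_id=5: lang='pt' → K
review_id=6: ELSE → X
review_id=7: lang='de' → R
review_id=8: lang='de' → R
review_id=9: lang='es' → G
review_id=10: ELSE → X
review_id=11: ELSE → X
review_id=12: lang='es' → G
review_id=13: lang='en' → L
review_id=14: lang='fr' → D
review_id=15: lang='en' → L
review_id=16: lang='es' → G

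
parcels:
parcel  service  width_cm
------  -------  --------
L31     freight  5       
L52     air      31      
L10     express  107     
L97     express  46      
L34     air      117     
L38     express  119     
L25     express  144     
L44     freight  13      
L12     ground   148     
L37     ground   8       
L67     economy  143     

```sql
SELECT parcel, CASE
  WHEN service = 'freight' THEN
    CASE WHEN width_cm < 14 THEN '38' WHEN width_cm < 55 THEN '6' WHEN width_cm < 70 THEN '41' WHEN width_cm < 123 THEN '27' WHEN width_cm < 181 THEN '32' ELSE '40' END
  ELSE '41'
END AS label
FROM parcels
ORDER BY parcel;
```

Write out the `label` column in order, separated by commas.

parcel=L10: service='express' → outer ELSE → 41
parcel=L12: service='ground' → outer ELSE → 41
parcel=L25: service='express' → outer ELSE → 41
parcel=L31: service='freight' → inner[width_cm < 14] → 38
parcel=L34: service='air' → outer ELSE → 41
parcel=L37: service='ground' → outer ELSE → 41
parcel=L38: service='express' → outer ELSE → 41
parcel=L44: service='freight' → inner[width_cm < 14] → 38
parcel=L52: service='air' → outer ELSE → 41
parcel=L67: service='economy' → outer ELSE → 41
parcel=L97: service='express' → outer ELSE → 41

41, 41, 41, 38, 41, 41, 41, 38, 41, 41, 41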